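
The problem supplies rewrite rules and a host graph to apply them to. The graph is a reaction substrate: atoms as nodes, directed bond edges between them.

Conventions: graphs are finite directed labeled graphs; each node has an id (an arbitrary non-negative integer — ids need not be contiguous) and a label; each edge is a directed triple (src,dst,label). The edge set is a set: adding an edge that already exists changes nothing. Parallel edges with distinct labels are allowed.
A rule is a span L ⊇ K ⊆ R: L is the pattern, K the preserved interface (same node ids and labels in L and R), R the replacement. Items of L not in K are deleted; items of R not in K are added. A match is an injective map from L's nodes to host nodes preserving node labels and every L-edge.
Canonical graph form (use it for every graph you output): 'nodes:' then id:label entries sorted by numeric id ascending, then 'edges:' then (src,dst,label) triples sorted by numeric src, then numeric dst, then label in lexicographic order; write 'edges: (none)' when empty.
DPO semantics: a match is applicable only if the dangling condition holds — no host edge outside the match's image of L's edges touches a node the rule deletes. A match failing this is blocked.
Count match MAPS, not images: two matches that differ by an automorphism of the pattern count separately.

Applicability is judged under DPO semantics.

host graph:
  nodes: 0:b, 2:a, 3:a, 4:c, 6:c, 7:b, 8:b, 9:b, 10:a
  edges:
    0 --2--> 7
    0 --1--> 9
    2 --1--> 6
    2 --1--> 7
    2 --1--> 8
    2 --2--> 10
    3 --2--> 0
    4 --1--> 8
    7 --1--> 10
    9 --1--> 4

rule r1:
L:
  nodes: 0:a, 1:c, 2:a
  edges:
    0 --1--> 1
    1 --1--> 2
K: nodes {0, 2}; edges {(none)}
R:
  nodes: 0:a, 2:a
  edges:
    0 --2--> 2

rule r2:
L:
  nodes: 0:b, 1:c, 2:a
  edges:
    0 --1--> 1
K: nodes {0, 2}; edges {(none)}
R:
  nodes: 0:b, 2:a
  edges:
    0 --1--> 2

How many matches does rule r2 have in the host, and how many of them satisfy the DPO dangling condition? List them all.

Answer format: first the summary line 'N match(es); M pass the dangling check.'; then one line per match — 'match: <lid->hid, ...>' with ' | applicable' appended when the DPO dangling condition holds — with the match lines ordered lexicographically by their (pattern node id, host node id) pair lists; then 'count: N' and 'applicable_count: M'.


3 match(es); 0 pass the dangling check.
match: 0->9, 1->4, 2->2
match: 0->9, 1->4, 2->3
match: 0->9, 1->4, 2->10
count: 3
applicable_count: 0


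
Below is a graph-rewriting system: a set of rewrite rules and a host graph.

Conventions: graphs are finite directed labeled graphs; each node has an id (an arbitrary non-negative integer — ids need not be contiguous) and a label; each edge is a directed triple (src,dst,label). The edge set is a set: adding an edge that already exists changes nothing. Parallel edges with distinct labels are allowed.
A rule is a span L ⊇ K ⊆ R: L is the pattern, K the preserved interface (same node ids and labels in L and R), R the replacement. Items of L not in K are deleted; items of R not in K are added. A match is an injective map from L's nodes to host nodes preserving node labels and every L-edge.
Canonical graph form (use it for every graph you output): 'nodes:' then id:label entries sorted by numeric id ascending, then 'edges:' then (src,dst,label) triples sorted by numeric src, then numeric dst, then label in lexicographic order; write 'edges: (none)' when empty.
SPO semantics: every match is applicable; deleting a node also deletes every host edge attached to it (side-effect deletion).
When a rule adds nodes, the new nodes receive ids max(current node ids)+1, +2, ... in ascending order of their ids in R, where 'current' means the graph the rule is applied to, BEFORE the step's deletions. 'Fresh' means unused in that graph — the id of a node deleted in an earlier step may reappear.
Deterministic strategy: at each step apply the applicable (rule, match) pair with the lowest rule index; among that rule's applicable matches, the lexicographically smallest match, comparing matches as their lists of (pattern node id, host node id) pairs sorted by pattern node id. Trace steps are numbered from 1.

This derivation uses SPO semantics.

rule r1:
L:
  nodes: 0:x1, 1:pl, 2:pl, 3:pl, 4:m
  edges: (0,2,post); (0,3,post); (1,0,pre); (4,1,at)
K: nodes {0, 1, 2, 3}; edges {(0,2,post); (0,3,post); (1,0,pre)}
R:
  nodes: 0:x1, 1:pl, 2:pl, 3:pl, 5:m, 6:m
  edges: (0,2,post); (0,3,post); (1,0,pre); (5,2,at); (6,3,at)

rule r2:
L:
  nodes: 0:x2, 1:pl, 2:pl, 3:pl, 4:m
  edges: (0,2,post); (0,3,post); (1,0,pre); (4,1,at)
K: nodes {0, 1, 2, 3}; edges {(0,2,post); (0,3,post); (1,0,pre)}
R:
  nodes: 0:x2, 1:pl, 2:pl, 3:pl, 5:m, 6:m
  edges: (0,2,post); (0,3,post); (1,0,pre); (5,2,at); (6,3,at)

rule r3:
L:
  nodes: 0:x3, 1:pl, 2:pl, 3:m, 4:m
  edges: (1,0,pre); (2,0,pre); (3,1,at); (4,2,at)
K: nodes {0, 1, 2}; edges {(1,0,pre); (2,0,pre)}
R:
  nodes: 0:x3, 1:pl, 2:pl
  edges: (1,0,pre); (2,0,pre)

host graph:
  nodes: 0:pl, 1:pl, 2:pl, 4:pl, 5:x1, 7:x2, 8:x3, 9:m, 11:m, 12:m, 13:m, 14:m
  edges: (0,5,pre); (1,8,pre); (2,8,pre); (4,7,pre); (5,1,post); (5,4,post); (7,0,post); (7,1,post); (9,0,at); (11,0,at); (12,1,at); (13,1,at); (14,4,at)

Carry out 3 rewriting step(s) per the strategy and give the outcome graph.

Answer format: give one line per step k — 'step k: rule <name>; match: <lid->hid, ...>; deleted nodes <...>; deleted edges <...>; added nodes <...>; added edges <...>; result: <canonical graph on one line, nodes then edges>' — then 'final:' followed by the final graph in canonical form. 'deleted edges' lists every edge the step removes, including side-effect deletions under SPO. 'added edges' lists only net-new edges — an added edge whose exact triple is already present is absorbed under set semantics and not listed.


step 1: rule r1; match: 0->5, 1->0, 2->1, 3->4, 4->9; deleted nodes 9; deleted edges (9,0,at); added nodes 15, 16; added edges (15,1,at); (16,4,at); result: nodes: 0:pl, 1:pl, 2:pl, 4:pl, 5:x1, 7:x2, 8:x3, 11:m, 12:m, 13:m, 14:m, 15:m, 16:m edges: (0,5,pre); (1,8,pre); (2,8,pre); (4,7,pre); (5,1,post); (5,4,post); (7,0,post); (7,1,post); (11,0,at); (12,1,at); (13,1,at); (14,4,at); (15,1,at); (16,4,at)
step 2: rule r1; match: 0->5, 1->0, 2->1, 3->4, 4->11; deleted nodes 11; deleted edges (11,0,at); added nodes 17, 18; added edges (17,1,at); (18,4,at); result: nodes: 0:pl, 1:pl, 2:pl, 4:pl, 5:x1, 7:x2, 8:x3, 12:m, 13:m, 14:m, 15:m, 16:m, 17:m, 18:m edges: (0,5,pre); (1,8,pre); (2,8,pre); (4,7,pre); (5,1,post); (5,4,post); (7,0,post); (7,1,post); (12,1,at); (13,1,at); (14,4,at); (15,1,at); (16,4,at); (17,1,at); (18,4,at)
step 3: rule r2; match: 0->7, 1->4, 2->0, 3->1, 4->14; deleted nodes 14; deleted edges (14,4,at); added nodes 19, 20; added edges (19,0,at); (20,1,at); result: nodes: 0:pl, 1:pl, 2:pl, 4:pl, 5:x1, 7:x2, 8:x3, 12:m, 13:m, 15:m, 16:m, 17:m, 18:m, 19:m, 20:m edges: (0,5,pre); (1,8,pre); (2,8,pre); (4,7,pre); (5,1,post); (5,4,post); (7,0,post); (7,1,post); (12,1,at); (13,1,at); (15,1,at); (16,4,at); (17,1,at); (18,4,at); (19,0,at); (20,1,at)
final:
nodes: 0:pl, 1:pl, 2:pl, 4:pl, 5:x1, 7:x2, 8:x3, 12:m, 13:m, 15:m, 16:m, 17:m, 18:m, 19:m, 20:m
edges: (0,5,pre); (1,8,pre); (2,8,pre); (4,7,pre); (5,1,post); (5,4,post); (7,0,post); (7,1,post); (12,1,at); (13,1,at); (15,1,at); (16,4,at); (17,1,at); (18,4,at); (19,0,at); (20,1,at)


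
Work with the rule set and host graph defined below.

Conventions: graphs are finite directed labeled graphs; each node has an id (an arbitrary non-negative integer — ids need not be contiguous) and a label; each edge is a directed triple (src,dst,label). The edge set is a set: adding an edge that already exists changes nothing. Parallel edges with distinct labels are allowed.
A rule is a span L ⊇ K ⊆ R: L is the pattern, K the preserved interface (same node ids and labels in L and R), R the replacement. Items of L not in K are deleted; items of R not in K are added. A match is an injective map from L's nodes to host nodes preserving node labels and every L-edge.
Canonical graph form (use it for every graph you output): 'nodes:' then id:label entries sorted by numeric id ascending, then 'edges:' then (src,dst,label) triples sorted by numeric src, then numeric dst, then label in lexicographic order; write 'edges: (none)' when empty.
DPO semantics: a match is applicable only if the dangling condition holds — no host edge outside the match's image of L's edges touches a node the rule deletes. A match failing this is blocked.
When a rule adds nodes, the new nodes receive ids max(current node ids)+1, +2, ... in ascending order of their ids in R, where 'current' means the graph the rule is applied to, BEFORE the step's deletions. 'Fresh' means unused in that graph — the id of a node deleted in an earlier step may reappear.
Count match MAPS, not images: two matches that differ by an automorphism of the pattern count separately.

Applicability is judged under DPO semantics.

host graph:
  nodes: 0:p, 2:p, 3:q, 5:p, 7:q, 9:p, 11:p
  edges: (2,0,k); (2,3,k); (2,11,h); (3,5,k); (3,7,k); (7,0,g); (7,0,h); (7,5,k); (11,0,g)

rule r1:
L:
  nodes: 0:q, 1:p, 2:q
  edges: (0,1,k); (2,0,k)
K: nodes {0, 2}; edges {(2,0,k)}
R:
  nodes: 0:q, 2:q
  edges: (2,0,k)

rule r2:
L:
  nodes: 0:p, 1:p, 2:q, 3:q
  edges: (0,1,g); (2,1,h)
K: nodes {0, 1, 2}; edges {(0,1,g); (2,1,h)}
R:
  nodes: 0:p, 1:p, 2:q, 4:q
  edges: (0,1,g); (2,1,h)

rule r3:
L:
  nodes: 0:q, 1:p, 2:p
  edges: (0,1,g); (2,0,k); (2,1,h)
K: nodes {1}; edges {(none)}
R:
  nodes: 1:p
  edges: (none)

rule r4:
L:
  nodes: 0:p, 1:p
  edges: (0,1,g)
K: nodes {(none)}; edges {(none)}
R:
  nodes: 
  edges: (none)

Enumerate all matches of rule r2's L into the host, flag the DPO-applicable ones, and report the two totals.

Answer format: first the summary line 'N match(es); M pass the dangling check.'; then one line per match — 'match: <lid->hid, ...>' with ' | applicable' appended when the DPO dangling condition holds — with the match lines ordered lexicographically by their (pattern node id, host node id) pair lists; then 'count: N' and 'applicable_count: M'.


1 match(es); 0 pass the dangling check.
match: 0->11, 1->0, 2->7, 3->3
count: 1
applicable_count: 0


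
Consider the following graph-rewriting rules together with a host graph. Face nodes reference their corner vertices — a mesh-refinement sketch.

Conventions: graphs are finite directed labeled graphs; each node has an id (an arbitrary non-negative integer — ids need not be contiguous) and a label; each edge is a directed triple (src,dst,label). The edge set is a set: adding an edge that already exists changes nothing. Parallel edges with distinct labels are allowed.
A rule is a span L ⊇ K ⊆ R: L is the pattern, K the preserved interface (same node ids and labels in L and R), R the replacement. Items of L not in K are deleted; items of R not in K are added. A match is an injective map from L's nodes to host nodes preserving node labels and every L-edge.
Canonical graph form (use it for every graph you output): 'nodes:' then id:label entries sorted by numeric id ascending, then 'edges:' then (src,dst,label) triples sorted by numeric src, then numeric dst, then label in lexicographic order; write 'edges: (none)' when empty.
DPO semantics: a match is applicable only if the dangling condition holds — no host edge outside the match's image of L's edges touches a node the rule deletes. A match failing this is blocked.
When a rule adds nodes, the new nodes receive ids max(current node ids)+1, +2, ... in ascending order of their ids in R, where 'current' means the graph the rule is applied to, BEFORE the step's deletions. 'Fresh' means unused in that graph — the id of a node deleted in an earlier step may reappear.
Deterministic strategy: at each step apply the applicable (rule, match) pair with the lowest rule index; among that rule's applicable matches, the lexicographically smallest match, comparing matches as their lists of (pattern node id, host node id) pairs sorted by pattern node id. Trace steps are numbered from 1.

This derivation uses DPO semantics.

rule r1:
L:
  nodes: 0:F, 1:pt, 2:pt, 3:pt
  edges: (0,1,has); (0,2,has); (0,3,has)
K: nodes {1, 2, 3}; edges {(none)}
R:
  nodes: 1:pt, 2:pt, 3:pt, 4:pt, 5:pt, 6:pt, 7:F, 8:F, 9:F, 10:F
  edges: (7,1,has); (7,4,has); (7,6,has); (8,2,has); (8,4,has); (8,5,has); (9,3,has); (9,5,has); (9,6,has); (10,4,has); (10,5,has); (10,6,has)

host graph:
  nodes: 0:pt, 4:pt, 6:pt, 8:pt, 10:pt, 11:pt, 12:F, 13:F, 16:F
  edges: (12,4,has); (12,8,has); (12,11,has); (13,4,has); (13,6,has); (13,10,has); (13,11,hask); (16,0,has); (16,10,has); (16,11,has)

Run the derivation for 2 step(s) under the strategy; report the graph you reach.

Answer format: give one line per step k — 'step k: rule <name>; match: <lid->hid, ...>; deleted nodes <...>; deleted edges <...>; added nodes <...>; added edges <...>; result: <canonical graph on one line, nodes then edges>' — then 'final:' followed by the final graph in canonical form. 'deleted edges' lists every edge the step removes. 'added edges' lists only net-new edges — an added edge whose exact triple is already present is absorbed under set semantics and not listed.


step 1: rule r1; match: 0->12, 1->4, 2->8, 3->11; deleted nodes 12; deleted edges (12,4,has); (12,8,has); (12,11,has); added nodes 17, 18, 19, 20, 21, 22, 23; added edges (20,4,has); (20,17,has); (20,19,has); (21,8,has); (21,17,has); (21,18,has); (22,11,has); (22,18,has); (22,19,has); (23,17,has); (23,18,has); (23,19,has); result: nodes: 0:pt, 4:pt, 6:pt, 8:pt, 10:pt, 11:pt, 13:F, 16:F, 17:pt, 18:pt, 19:pt, 20:F, 21:F, 22:F, 23:F edges: (13,4,has); (13,6,has); (13,10,has); (13,11,hask); (16,0,has); (16,10,has); (16,11,has); (20,4,has); (20,17,has); (20,19,has); (21,8,has); (21,17,has); (21,18,has); (22,11,has); (22,18,has); (22,19,has); (23,17,has); (23,18,has); (23,19,has)
step 2: rule r1; match: 0->16, 1->0, 2->10, 3->11; deleted nodes 16; deleted edges (16,0,has); (16,10,has); (16,11,has); added nodes 24, 25, 26, 27, 28, 29, 30; added edges (27,0,has); (27,24,has); (27,26,has); (28,10,has); (28,24,has); (28,25,has); (29,11,has); (29,25,has); (29,26,has); (30,24,has); (30,25,has); (30,26,has); result: nodes: 0:pt, 4:pt, 6:pt, 8:pt, 10:pt, 11:pt, 13:F, 17:pt, 18:pt, 19:pt, 20:F, 21:F, 22:F, 23:F, 24:pt, 25:pt, 26:pt, 27:F, 28:F, 29:F, 30:F edges: (13,4,has); (13,6,has); (13,10,has); (13,11,hask); (20,4,has); (20,17,has); (20,19,has); (21,8,has); (21,17,has); (21,18,has); (22,11,has); (22,18,has); (22,19,has); (23,17,has); (23,18,has); (23,19,has); (27,0,has); (27,24,has); (27,26,has); (28,10,has); (28,24,has); (28,25,has); (29,11,has); (29,25,has); (29,26,has); (30,24,has); (30,25,has); (30,26,has)
final:
nodes: 0:pt, 4:pt, 6:pt, 8:pt, 10:pt, 11:pt, 13:F, 17:pt, 18:pt, 19:pt, 20:F, 21:F, 22:F, 23:F, 24:pt, 25:pt, 26:pt, 27:F, 28:F, 29:F, 30:F
edges: (13,4,has); (13,6,has); (13,10,has); (13,11,hask); (20,4,has); (20,17,has); (20,19,has); (21,8,has); (21,17,has); (21,18,has); (22,11,has); (22,18,has); (22,19,has); (23,17,has); (23,18,has); (23,19,has); (27,0,has); (27,24,has); (27,26,has); (28,10,has); (28,24,has); (28,25,has); (29,11,has); (29,25,has); (29,26,has); (30,24,has); (30,25,has); (30,26,has)


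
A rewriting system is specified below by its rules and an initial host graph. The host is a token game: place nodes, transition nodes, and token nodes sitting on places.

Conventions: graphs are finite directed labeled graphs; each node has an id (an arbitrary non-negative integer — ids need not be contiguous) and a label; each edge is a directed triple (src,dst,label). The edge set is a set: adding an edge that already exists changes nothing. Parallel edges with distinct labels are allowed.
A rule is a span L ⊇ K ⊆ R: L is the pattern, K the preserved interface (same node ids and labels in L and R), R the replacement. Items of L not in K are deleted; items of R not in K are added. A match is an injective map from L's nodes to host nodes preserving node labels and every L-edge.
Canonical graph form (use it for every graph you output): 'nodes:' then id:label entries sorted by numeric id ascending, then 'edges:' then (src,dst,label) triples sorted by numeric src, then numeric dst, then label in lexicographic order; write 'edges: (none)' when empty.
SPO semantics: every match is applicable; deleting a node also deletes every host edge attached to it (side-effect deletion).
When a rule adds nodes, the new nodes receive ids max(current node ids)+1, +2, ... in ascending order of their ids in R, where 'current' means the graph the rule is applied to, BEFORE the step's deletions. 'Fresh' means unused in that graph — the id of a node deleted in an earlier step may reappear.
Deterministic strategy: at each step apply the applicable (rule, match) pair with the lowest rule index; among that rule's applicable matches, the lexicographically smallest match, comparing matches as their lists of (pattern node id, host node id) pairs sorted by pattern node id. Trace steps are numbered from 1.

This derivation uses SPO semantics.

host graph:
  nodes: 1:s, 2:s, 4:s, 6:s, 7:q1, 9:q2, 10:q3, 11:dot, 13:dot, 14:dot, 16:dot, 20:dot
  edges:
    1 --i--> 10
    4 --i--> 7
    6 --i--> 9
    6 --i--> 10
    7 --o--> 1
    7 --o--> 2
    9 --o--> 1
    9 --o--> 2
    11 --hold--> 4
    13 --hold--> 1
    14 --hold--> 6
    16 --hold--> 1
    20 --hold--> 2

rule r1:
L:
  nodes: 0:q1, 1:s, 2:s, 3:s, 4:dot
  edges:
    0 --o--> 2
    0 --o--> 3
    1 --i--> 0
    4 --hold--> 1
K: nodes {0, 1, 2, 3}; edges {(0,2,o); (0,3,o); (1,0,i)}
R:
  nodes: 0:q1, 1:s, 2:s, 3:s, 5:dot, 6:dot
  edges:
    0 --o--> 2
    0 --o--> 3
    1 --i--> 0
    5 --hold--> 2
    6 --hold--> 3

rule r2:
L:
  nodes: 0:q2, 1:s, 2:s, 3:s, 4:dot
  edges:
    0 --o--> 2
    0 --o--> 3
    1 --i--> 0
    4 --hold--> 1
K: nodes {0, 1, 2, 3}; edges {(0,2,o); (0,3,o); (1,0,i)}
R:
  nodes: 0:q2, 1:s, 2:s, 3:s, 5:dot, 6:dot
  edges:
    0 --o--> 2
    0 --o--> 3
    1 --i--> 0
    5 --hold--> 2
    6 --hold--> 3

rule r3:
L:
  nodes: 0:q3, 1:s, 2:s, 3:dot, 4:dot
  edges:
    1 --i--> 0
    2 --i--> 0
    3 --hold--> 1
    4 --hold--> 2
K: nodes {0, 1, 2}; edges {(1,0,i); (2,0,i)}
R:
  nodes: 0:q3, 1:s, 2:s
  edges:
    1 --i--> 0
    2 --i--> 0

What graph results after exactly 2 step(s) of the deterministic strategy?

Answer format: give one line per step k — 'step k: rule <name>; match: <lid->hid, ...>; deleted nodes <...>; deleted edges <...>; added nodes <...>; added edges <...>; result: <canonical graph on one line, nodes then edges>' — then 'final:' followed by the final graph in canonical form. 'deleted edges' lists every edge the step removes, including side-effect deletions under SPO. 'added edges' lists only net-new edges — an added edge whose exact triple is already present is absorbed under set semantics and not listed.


step 1: rule r1; match: 0->7, 1->4, 2->1, 3->2, 4->11; deleted nodes 11; deleted edges (11,4,hold); added nodes 21, 22; added edges (21,1,hold); (22,2,hold); result: nodes: 1:s, 2:s, 4:s, 6:s, 7:q1, 9:q2, 10:q3, 13:dot, 14:dot, 16:dot, 20:dot, 21:dot, 22:dot edges: (1,10,i); (4,7,i); (6,9,i); (6,10,i); (7,1,o); (7,2,o); (9,1,o); (9,2,o); (13,1,hold); (14,6,hold); (16,1,hold); (20,2,hold); (21,1,hold); (22,2,hold)
step 2: rule r2; match: 0->9, 1->6, 2->1, 3->2, 4->14; deleted nodes 14; deleted edges (14,6,hold); added nodes 23, 24; added edges (23,1,hold); (24,2,hold); result: nodes: 1:s, 2:s, 4:s, 6:s, 7:q1, 9:q2, 10:q3, 13:dot, 16:dot, 20:dot, 21:dot, 22:dot, 23:dot, 24:dot edges: (1,10,i); (4,7,i); (6,9,i); (6,10,i); (7,1,o); (7,2,o); (9,1,o); (9,2,o); (13,1,hold); (16,1,hold); (20,2,hold); (21,1,hold); (22,2,hold); (23,1,hold); (24,2,hold)
final:
nodes: 1:s, 2:s, 4:s, 6:s, 7:q1, 9:q2, 10:q3, 13:dot, 16:dot, 20:dot, 21:dot, 22:dot, 23:dot, 24:dot
edges: (1,10,i); (4,7,i); (6,9,i); (6,10,i); (7,1,o); (7,2,o); (9,1,o); (9,2,o); (13,1,hold); (16,1,hold); (20,2,hold); (21,1,hold); (22,2,hold); (23,1,hold); (24,2,hold)


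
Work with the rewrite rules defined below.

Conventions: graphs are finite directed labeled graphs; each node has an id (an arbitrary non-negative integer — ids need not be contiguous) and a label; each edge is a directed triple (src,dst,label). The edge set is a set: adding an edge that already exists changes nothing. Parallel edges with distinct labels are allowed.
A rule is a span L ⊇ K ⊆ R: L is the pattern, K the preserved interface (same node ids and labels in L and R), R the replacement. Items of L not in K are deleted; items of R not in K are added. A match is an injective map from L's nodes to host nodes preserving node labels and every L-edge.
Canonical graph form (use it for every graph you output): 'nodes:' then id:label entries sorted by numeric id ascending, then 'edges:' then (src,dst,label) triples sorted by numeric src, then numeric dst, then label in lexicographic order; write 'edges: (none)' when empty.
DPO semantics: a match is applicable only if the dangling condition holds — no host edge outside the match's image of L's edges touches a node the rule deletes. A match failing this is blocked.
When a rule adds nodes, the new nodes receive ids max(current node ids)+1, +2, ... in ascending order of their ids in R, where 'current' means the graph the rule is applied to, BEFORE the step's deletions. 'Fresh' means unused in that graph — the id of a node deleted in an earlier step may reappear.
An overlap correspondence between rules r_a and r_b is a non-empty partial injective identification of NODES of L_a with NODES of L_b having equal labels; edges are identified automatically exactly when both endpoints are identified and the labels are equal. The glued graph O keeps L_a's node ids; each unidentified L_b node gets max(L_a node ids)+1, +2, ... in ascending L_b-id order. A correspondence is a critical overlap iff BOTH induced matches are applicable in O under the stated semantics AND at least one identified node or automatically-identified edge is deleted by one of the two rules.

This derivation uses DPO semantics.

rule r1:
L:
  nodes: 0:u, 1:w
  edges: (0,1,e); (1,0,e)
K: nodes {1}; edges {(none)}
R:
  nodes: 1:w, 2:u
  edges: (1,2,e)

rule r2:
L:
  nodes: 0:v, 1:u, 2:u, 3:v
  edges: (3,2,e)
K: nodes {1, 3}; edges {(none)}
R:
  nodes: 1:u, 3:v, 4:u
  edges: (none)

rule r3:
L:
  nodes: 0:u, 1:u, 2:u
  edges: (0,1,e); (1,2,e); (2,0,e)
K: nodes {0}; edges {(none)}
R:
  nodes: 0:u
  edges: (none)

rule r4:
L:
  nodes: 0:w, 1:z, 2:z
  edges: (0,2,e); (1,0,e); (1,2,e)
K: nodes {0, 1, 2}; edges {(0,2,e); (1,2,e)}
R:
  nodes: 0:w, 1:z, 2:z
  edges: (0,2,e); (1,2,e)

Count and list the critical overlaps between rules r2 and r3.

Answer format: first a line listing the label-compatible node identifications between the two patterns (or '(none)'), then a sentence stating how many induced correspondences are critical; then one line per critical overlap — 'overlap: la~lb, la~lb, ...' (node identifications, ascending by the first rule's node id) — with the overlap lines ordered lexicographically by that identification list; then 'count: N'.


label-compatible node identifications between L(r2) and L(r3): 1~0, 1~1, 1~2, 2~0, 2~1, 2~2
2 of the induced correspondences are critical overlaps of r2 and r3.
overlap: 1~1
overlap: 1~2
count: 2


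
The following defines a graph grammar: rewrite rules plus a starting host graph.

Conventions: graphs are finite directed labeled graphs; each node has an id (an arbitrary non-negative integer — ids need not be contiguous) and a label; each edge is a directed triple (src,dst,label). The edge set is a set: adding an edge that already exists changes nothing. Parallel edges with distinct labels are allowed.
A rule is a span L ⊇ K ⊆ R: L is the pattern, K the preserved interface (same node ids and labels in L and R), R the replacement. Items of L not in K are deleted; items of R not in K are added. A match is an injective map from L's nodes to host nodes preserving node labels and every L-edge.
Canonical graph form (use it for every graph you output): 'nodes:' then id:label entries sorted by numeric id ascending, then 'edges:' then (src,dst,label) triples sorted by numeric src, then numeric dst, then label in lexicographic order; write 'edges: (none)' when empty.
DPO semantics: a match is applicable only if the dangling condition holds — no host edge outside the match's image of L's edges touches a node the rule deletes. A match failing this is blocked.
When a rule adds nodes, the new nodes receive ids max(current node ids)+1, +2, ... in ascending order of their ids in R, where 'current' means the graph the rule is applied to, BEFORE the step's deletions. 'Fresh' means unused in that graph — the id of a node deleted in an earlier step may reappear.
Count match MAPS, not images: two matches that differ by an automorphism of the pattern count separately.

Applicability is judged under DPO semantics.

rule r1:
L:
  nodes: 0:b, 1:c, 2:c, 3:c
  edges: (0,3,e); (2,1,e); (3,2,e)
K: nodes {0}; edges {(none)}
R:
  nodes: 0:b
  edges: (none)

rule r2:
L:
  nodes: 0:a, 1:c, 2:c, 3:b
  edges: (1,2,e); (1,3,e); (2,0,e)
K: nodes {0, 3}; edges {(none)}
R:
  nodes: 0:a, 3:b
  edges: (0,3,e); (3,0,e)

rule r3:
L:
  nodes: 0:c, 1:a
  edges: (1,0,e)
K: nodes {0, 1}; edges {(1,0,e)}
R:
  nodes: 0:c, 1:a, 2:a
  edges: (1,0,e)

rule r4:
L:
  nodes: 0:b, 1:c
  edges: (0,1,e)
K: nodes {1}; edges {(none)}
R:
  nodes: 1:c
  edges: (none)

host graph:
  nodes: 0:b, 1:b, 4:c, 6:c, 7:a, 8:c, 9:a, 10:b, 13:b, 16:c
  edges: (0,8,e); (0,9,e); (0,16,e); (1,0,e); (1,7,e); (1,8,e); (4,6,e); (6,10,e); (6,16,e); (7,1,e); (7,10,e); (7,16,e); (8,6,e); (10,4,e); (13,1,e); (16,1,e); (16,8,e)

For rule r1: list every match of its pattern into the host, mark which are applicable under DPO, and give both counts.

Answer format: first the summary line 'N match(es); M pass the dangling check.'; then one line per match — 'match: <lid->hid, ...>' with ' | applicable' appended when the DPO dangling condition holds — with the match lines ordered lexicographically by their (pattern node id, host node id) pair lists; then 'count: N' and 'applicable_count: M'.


4 match(es); 0 pass the dangling check.
match: 0->0, 1->6, 2->8, 3->16
match: 0->0, 1->16, 2->6, 3->8
match: 0->1, 1->16, 2->6, 3->8
match: 0->10, 1->16, 2->6, 3->4
count: 4
applicable_count: 0


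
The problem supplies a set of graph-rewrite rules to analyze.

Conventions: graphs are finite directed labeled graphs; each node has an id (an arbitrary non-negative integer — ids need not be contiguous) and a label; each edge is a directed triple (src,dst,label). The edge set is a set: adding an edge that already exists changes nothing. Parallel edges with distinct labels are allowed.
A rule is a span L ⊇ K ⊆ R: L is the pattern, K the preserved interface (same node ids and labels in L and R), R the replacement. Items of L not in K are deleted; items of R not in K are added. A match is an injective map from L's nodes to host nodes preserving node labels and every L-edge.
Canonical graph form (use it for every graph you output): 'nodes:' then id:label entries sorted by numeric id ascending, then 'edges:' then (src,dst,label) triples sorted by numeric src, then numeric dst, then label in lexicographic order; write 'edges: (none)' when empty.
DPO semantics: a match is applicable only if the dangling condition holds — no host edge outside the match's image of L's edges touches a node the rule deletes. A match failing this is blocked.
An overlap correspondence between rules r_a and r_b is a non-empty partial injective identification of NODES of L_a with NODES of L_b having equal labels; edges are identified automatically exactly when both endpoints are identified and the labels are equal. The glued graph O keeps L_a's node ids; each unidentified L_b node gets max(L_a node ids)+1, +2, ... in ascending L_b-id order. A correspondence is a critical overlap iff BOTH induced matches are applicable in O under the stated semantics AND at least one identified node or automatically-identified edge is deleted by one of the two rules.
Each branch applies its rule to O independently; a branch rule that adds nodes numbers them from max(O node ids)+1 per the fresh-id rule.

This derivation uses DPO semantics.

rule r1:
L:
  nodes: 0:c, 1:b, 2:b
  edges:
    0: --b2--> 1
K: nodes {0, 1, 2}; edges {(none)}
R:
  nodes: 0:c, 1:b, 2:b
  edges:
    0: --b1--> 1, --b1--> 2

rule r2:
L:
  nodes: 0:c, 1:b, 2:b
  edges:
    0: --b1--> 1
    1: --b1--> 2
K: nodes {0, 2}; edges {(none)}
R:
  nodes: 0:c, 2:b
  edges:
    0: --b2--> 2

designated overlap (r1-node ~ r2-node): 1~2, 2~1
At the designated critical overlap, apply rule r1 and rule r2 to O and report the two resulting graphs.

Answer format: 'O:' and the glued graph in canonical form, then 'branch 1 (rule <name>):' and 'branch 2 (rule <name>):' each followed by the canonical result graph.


O:
nodes: 0:c, 1:b, 2:b, 3:c
edges: (0,1,b2); (2,1,b1); (3,2,b1)
branch 1 (rule r1):
nodes: 0:c, 1:b, 2:b, 3:c
edges: (0,1,b1); (0,2,b1); (2,1,b1); (3,2,b1)
branch 2 (rule r2):
nodes: 0:c, 1:b, 3:c
edges: (0,1,b2); (3,1,b2)


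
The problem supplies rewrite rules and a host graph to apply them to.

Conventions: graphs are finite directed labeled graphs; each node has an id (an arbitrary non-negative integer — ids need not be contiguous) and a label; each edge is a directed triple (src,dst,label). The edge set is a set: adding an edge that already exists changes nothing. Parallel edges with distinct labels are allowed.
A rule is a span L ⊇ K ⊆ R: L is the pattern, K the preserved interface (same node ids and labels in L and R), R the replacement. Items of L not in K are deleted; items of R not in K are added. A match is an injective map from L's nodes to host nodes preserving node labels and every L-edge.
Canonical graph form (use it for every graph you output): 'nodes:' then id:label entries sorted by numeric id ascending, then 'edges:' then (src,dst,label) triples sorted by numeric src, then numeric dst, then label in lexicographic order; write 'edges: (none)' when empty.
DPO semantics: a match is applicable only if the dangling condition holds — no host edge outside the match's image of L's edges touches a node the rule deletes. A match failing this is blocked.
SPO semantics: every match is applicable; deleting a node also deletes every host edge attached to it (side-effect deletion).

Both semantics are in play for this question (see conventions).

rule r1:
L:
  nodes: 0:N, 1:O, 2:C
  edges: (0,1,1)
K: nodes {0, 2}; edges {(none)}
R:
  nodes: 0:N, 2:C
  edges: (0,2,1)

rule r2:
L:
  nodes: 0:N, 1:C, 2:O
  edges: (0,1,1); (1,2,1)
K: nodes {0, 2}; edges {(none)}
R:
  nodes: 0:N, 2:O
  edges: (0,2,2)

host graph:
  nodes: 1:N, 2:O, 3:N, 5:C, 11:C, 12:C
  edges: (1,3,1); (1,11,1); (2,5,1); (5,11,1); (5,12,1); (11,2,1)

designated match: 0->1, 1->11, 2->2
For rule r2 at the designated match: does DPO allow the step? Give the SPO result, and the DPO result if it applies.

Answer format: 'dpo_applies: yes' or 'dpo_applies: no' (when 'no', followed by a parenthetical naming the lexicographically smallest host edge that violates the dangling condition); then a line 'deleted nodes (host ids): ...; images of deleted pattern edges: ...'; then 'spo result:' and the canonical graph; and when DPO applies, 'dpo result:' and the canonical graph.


dpo_applies: no
(the rule deletes node 11, which keeps host edge (5,11,1) outside the match image — the dangling condition fails, DPO blocks; SPO proceeds and side-deletes such edges)
deleted nodes (host ids): 11; images of deleted pattern edges: (1,11,1); (11,2,1)
spo result:
nodes: 1:N, 2:O, 3:N, 5:C, 12:C
edges: (1,2,2); (1,3,1); (2,5,1); (5,12,1)


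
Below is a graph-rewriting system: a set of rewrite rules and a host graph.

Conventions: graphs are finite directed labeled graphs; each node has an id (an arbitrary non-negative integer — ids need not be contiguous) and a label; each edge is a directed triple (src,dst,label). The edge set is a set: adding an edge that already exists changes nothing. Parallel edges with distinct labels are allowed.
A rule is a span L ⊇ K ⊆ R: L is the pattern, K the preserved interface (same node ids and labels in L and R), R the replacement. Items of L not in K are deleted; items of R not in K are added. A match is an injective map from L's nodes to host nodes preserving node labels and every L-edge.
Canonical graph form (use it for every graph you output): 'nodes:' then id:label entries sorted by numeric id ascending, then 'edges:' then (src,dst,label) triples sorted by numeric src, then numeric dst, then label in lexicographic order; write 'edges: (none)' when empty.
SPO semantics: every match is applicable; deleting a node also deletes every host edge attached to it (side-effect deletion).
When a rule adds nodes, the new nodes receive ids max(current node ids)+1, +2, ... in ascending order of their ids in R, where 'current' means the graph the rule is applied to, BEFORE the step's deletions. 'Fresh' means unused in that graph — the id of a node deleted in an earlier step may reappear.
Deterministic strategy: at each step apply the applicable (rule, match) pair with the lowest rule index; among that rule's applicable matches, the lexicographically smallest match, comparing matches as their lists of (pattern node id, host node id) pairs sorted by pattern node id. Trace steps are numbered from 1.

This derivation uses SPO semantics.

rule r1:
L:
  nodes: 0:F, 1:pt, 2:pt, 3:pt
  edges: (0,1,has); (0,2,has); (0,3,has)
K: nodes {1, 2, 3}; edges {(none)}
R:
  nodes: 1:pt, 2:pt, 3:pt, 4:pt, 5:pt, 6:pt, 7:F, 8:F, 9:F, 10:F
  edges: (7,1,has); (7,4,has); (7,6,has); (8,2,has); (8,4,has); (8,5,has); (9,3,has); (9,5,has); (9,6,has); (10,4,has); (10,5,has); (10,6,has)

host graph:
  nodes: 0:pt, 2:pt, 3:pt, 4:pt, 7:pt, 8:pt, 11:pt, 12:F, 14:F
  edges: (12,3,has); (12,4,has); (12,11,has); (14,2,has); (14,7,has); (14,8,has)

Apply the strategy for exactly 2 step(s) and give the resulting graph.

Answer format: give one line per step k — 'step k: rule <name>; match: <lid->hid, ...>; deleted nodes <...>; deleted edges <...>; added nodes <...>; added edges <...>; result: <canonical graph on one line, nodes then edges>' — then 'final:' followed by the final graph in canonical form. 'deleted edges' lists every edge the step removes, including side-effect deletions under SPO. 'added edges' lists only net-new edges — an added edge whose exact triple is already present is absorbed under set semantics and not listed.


step 1: rule r1; match: 0->12, 1->3, 2->4, 3->11; deleted nodes 12; deleted edges (12,3,has); (12,4,has); (12,11,has); added nodes 15, 16, 17, 18, 19, 20, 21; added edges (18,3,has); (18,15,has); (18,17,has); (19,4,has); (19,15,has); (19,16,has); (20,11,has); (20,16,has); (20,17,has); (21,15,has); (21,16,has); (21,17,has); result: nodes: 0:pt, 2:pt, 3:pt, 4:pt, 7:pt, 8:pt, 11:pt, 14:F, 15:pt, 16:pt, 17:pt, 18:F, 19:F, 20:F, 21:F edges: (14,2,has); (14,7,has); (14,8,has); (18,3,has); (18,15,has); (18,17,has); (19,4,has); (19,15,has); (19,16,has); (20,11,has); (20,16,has); (20,17,has); (21,15,has); (21,16,has); (21,17,has)
step 2: rule r1; match: 0->14, 1->2, 2->7, 3->8; deleted nodes 14; deleted edges (14,2,has); (14,7,has); (14,8,has); added nodes 22, 23, 24, 25, 26, 27, 28; added edges (25,2,has); (25,22,has); (25,24,has); (26,7,has); (26,22,has); (26,23,has); (27,8,has); (27,23,has); (27,24,has); (28,22,has); (28,23,has); (28,24,has); result: nodes: 0:pt, 2:pt, 3:pt, 4:pt, 7:pt, 8:pt, 11:pt, 15:pt, 16:pt, 17:pt, 18:F, 19:F, 20:F, 21:F, 22:pt, 23:pt, 24:pt, 25:F, 26:F, 27:F, 28:F edges: (18,3,has); (18,15,has); (18,17,has); (19,4,has); (19,15,has); (19,16,has); (20,11,has); (20,16,has); (20,17,has); (21,15,has); (21,16,has); (21,17,has); (25,2,has); (25,22,has); (25,24,has); (26,7,has); (26,22,has); (26,23,has); (27,8,has); (27,23,has); (27,24,has); (28,22,has); (28,23,has); (28,24,has)
final:
nodes: 0:pt, 2:pt, 3:pt, 4:pt, 7:pt, 8:pt, 11:pt, 15:pt, 16:pt, 17:pt, 18:F, 19:F, 20:F, 21:F, 22:pt, 23:pt, 24:pt, 25:F, 26:F, 27:F, 28:F
edges: (18,3,has); (18,15,has); (18,17,has); (19,4,has); (19,15,has); (19,16,has); (20,11,has); (20,16,has); (20,17,has); (21,15,has); (21,16,has); (21,17,has); (25,2,has); (25,22,has); (25,24,has); (26,7,has); (26,22,has); (26,23,has); (27,8,has); (27,23,has); (27,24,has); (28,22,has); (28,23,has); (28,24,has)


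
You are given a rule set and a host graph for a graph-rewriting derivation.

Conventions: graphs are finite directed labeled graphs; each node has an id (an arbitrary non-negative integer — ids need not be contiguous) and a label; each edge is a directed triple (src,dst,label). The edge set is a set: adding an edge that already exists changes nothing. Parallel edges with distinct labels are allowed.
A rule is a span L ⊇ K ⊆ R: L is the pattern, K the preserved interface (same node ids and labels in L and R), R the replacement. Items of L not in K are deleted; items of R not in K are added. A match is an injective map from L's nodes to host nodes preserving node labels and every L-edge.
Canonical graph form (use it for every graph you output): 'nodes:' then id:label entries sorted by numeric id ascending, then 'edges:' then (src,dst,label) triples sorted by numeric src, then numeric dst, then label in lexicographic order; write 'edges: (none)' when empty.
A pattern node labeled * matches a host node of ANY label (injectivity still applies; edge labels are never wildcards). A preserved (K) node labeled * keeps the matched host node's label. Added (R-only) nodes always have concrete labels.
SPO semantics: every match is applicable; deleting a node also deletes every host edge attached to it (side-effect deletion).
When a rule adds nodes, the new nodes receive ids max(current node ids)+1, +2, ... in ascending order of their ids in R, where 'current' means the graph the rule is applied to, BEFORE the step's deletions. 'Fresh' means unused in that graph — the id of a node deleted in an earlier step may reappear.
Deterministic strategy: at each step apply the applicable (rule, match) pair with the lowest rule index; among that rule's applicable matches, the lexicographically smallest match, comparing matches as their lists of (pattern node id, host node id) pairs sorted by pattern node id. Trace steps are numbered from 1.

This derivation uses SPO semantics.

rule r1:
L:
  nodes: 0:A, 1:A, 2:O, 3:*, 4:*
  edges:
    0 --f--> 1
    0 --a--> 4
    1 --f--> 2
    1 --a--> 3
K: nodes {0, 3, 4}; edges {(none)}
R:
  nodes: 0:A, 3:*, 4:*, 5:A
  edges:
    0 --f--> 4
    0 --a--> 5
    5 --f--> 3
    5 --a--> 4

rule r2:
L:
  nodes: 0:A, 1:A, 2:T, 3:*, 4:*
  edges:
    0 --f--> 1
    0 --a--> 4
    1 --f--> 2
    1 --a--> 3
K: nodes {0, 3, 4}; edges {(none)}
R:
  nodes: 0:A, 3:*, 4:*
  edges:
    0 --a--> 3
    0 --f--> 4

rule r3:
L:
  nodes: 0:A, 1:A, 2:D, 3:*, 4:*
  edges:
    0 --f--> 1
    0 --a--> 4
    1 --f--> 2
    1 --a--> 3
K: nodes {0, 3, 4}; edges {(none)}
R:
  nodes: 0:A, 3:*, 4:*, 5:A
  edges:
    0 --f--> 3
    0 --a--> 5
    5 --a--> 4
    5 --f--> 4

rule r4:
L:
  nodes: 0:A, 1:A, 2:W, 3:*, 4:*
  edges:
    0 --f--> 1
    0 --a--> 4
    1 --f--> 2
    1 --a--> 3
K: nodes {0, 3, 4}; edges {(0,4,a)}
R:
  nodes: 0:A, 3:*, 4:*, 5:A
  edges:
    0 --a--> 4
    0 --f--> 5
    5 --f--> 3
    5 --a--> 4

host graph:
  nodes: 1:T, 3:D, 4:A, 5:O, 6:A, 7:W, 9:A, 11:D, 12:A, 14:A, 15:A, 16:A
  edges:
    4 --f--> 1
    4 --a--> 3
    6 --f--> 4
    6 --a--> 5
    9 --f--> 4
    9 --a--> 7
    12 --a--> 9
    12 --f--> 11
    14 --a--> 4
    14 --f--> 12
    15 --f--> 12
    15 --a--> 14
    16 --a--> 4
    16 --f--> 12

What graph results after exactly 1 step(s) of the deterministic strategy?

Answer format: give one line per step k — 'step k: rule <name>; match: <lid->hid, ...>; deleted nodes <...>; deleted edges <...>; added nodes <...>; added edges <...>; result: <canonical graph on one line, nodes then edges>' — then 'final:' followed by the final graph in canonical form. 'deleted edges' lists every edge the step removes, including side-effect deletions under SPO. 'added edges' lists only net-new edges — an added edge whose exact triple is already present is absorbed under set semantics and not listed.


step 1: rule r2; match: 0->6, 1->4, 2->1, 3->3, 4->5; deleted nodes 1, 4; deleted edges (4,1,f); (4,3,a); (6,4,f); (6,5,a); (9,4,f); (14,4,a); (16,4,a); added nodes (none); added edges (6,3,a); (6,5,f); result: nodes: 3:D, 5:O, 6:A, 7:W, 9:A, 11:D, 12:A, 14:A, 15:A, 16:A edges: (6,3,a); (6,5,f); (9,7,a); (12,9,a); (12,11,f); (14,12,f); (15,12,f); (15,14,a); (16,12,f)
final:
nodes: 3:D, 5:O, 6:A, 7:W, 9:A, 11:D, 12:A, 14:A, 15:A, 16:A
edges: (6,3,a); (6,5,f); (9,7,a); (12,9,a); (12,11,f); (14,12,f); (15,12,f); (15,14,a); (16,12,f)
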